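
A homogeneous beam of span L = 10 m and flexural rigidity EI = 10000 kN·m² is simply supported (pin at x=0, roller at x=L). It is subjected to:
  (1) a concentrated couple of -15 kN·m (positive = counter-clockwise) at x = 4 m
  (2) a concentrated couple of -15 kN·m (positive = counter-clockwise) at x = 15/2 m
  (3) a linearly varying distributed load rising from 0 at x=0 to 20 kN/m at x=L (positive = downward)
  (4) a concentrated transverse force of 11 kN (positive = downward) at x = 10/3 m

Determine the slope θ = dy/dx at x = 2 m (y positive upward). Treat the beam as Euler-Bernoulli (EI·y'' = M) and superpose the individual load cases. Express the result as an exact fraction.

Load 1 — applied couple M₀=-15 kN·m at a=4 m (b=L-a=6):
  θ_1 = (M₀x²/(2L)+C₁)/EI  [x≤a] with C₁=M₀(3b²-L²)/(6L)=-2 = ((-15)·2²/(2·10)+(-2))/10000 = -1/2000 rad
Load 2 — applied couple M₀=-15 kN·m at a=15/2 m (b=L-a=5/2):
  θ_2 = (M₀x²/(2L)+C₁)/EI  [x≤a] with C₁=M₀(3b²-L²)/(6L)=325/16 = ((-15)·2²/(2·10)+(325/16))/10000 = 277/160000 rad
Load 3 — triangular load w₀=20 kN/m (0→w₀ over full span):
  θ_3 = -w₀(7L⁴-30L²x²+15x⁴)/(360LEI) = -20·(7·10⁴-30·10²·2²+15·2⁴)/(360·10·10000) = -182/5625 rad
Load 4 — point force P=11 kN at a=10/3 m (b=L-a=20/3):
  θ_4 = -Pb(L²-b²-3x²)/(6LEI)  [x≤a] = -11·(20/3)·(10²-(20/3)²-3·2²)/(6·10·10000) = -539/101250 rad
Superposition: θ = Σ θ_i = -472363/12960000 rad ≈ -0.036448 rad

θ(2) = -472363/12960000 rad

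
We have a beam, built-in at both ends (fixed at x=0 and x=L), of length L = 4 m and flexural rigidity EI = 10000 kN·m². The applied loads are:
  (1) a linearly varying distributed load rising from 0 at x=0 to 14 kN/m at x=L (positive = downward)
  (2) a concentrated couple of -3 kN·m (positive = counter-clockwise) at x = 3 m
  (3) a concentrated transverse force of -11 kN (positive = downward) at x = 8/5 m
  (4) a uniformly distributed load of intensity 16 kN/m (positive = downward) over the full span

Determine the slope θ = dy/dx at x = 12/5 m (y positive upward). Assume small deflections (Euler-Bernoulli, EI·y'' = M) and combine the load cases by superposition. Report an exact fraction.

Load 1 — triangular load w₀=14 kN/m (0→w₀ over full span):
  θ_1 = -w₀(2x(L-x)(L-2x)(x+2L)+x²(L-x)²)/(120LEI) = -14·(2·(12/5)·(4-(12/5))·(4-2·(12/5))·((12/5)+2·4)+(12/5)²·(4-(12/5))²)/(120·4·10000) = 56/390625 rad
Load 2 — applied couple M₀=-3 kN·m at a=3 m (b=L-a=1):
  θ_2 = (R_Ax²/2 - M_Ax)/EI  [x≤a] with R_A=-27/32, M_A=-15/16 = ((-27/32)·(12/5)²/2 - (-15/16)·(12/5))/10000 = -9/500000 rad
Load 3 — point force P=-11 kN at a=8/5 m (b=L-a=12/5):
  θ_3 = Pa²(L-x)(2bL-(3b+a)(L-x))/(2L³EI)  [x>a] = (-11)·(8/5)²·(4-(12/5))·(2·(12/5)·4-(3·(12/5)+(8/5))·(4-(12/5)))/(2·4³·10000) = -352/1953125 rad
Load 4 — uniform load w=16 kN/m over full span:
  θ_4 = -wx(L-x)(L-2x)/(12EI) = -16·(12/5)·(4-(12/5))·(4-2·(12/5))/(12·10000) = 32/78125 rad
Superposition: θ = Σ θ_i = 22171/62500000 rad ≈ 0.000355 rad

θ(12/5) = 22171/62500000 rad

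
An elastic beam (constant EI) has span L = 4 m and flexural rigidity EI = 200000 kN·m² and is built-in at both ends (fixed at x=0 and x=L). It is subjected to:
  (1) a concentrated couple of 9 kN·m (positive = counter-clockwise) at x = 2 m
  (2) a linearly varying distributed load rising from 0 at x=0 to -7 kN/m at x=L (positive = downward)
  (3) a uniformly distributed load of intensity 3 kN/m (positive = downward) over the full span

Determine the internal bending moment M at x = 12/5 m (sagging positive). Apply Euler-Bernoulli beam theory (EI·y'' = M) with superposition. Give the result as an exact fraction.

M(12/5) = -5557/1500 kN·m

Load 1 — applied couple M₀=9 kN·m at a=2 m (b=L-a=2):
  M_1 = R_Ax - M_A - M₀  [x>a] with R_A=27/8, M_A=9/4 = (27/8)·(12/5) - (9/4) - 9 = -63/20 kN·m
Load 2 — triangular load w₀=-7 kN/m (0→w₀ over full span):
  M_2 = 3w₀Lx/20 - w₀L²/30 - w₀x³/(6L) = 3·(-7)·4·(12/5)/20 - (-7)·4²/30 - (-7)·(12/5)³/(6·4) = -868/375 kN·m
Load 3 — uniform load w=3 kN/m over full span:
  M_3 = wLx/2 - wL²/12 - wx²/2 = 3·4·(12/5)/2 - 3·4²/12 - 3·(12/5)²/2 = 44/25 kN·m
Superposition: M = Σ M_i = -5557/1500 kN·m ≈ -3.704667 kN·m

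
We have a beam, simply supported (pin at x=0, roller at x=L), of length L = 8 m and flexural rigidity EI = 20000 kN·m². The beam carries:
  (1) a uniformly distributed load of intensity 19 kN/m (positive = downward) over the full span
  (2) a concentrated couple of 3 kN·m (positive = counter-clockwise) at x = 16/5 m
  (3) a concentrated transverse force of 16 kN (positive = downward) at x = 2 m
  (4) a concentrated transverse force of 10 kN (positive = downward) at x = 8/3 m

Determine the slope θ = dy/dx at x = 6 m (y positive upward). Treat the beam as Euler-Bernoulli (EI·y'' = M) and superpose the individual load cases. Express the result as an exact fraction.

Load 1 — uniform load w=19 kN/m over full span:
  θ_1 = -w(L³-6Lx²+4x³)/(24EI) = -19·(8³-6·8·6²+4·6³)/(24·20000) = 209/15000 rad
Load 2 — applied couple M₀=3 kN·m at a=16/5 m (b=L-a=24/5):
  θ_2 = (M₀x²/(2L)-M₀(x-a)+C₁)/EI  [x>a] with C₁=M₀(3b²-L²)/(6L)=8/25 = (3·6²/(2·8)-3·(6-(16/5))+(8/25))/20000 = -133/2000000 rad
Load 3 — point force P=16 kN at a=2 m (b=L-a=6):
  θ_3 = -Pa(2L²-6Lx+3x²+a²)/(6LEI)  [x>a] = -16·2·(2·8²-6·8·6+3·6²+2²)/(6·8·20000) = 1/625 rad
Load 4 — point force P=10 kN at a=8/3 m (b=L-a=16/3):
  θ_4 = -Pa(2L²-6Lx+3x²+a²)/(6LEI)  [x>a] = -10·(8/3)·(2·8²-6·8·6+3·6²+(8/3)²)/(6·8·20000) = 101/81000 rad
Superposition: θ = Σ θ_i = 2707627/162000000 rad ≈ 0.016714 rad

θ(6) = 2707627/162000000 rad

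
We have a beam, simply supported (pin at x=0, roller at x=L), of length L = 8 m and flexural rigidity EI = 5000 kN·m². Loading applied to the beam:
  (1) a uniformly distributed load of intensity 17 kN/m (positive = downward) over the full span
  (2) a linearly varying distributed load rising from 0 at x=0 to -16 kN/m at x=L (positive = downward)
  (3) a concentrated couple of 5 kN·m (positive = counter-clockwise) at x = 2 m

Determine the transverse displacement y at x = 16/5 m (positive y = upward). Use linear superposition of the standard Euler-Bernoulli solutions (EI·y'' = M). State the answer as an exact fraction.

Load 1 — uniform load w=17 kN/m over full span:
  y_1 = -wx(L³-2Lx²+x³)/(24EI) = -17·(16/5)·(8³-2·8·(16/5)²+(16/5)³)/(24·5000) = -67456/390625 m
Load 2 — triangular load w₀=-16 kN/m (0→w₀ over full span):
  y_2 = -w₀x(7L⁴-10L²x²+3x⁴)/(360LEI) = -(-16)·(16/5)·(7·8⁴-10·8²·(16/5)²+3·(16/5)⁴)/(360·8·5000) = 2336768/29296875 m
Load 3 — applied couple M₀=5 kN·m at a=2 m (b=L-a=6):
  y_3 = (M₀x³/(6L)-M₀(x-a)²/2+C₁x)/EI  [x>a] with C₁=M₀(3b²-L²)/(6L)=55/12 = (5·(16/5)³/(6·8)-5·((16/5)-2)²/2+(55/12)·(16/5))/5000 = 181/62500 m
Superposition: y = Σ y_i = -10550353/117187500 m ≈ -0.090030 m

y(16/5) = -10550353/117187500 m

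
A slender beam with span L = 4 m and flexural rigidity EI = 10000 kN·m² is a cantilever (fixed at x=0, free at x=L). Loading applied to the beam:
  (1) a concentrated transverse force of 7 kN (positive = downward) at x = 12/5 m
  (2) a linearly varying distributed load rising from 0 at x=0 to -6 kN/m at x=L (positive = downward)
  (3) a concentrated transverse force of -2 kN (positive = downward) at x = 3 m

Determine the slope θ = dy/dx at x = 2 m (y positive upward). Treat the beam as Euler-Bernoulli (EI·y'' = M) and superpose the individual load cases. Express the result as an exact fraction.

Load 1 — point force P=7 kN at a=12/5 m (b=L-a=8/5):
  θ_1 = -Px(2a-x)/(2EI)  [x≤a] = -7·2·(2·(12/5)-2)/(2·10000) = -49/25000 rad
Load 2 — triangular load w₀=-6 kN/m (0→w₀ over full span):
  θ_2 = (w₀Lx²/4-w₀L²x/3-w₀x⁴/(24L))/EI = ((-6)·4·2²/4-(-6)·4²·2/3-(-6)·2⁴/(24·4))/10000 = 41/10000 rad
Load 3 — point force P=-2 kN at a=3 m (b=L-a=1):
  θ_3 = -Px(2a-x)/(2EI)  [x≤a] = -(-2)·2·(2·3-2)/(2·10000) = 1/1250 rad
Superposition: θ = Σ θ_i = 147/50000 rad ≈ 0.002940 rad

θ(2) = 147/50000 rad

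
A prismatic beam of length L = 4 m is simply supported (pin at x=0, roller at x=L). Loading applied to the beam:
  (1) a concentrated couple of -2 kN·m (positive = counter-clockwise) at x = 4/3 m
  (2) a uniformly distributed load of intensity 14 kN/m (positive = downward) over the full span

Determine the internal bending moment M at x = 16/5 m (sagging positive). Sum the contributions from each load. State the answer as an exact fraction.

Load 1 — applied couple M₀=-2 kN·m at a=4/3 m (b=L-a=8/3):
  M_1 = M₀x/L - M₀  [x>a] = (-2)·(16/5)/4 - (-2) = 2/5 kN·m
Load 2 — uniform load w=14 kN/m over full span:
  M_2 = wx(L-x)/2 = 14·(16/5)·(4-(16/5))/2 = 448/25 kN·m
Superposition: M = Σ M_i = 458/25 kN·m ≈ 18.320000 kN·m

M(16/5) = 458/25 kN·m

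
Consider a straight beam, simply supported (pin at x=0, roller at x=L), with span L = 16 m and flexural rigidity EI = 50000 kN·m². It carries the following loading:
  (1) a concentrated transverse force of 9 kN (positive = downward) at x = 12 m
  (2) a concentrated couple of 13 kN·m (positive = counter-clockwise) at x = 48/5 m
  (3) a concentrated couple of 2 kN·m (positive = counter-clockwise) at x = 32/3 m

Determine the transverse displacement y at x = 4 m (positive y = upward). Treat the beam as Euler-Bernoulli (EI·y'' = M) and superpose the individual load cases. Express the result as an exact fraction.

Load 1 — point force P=9 kN at a=12 m (b=L-a=4):
  y_1 = -Pbx(L²-b²-x²)/(6LEI)  [x≤a] = -9·4·4·(16²-4²-4²)/(6·16·50000) = -21/3125 m
Load 2 — applied couple M₀=13 kN·m at a=48/5 m (b=L-a=32/5):
  y_2 = (M₀x³/(6L)+C₁x)/EI  [x≤a] with C₁=M₀(3b²-L²)/(6L)=-1352/75 = (13·4³/(6·16)+(-1352/75)·4)/50000 = -793/625000 m
Load 3 — applied couple M₀=2 kN·m at a=32/3 m (b=L-a=16/3):
  y_3 = (M₀x³/(6L)+C₁x)/EI  [x≤a] with C₁=M₀(3b²-L²)/(6L)=-32/9 = (2·4³/(6·16)+(-32/9)·4)/50000 = -29/112500 m
Superposition: y = Σ y_i = -46387/5625000 m ≈ -0.008247 m

y(4) = -46387/5625000 m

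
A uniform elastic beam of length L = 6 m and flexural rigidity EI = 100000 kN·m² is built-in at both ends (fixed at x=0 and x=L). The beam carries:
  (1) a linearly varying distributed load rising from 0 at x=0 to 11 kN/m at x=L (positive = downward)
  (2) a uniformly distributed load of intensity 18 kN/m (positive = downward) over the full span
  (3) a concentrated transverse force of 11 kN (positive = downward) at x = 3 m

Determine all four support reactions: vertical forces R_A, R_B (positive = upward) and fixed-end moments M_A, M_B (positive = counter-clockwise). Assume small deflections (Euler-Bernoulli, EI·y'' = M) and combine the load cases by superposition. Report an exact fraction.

Load 1 — triangular load w₀=11 kN/m (0→w₀ over full span):
  R_A = 3w₀L/20 = 3·11·6/20 = 99/10 kN
  M_A = w₀L²/30 = 11·6²/30 = 66/5 kN·m
  R_B = 7w₀L/20 = 7·11·6/20 = 231/10 kN
  M_B = -w₀L²/20 = -11·6²/20 = -99/5 kN·m
Load 2 — uniform load w=18 kN/m over full span:
  R_A = wL/2 = 18·6/2 = 54 kN
  M_A = wL²/12 = 18·6²/12 = 54 kN·m
  R_B = wL/2 = 18·6/2 = 54 kN
  M_B = -wL²/12 = -18·6²/12 = -54 kN·m
Load 3 — point force P=11 kN at a=3 m (b=L-a=3):
  R_A = Pb²(3a+b)/L³ = 11·3²·(3·3+3)/6³ = 11/2 kN
  M_A = Pab²/L² = 11·3·3²/6² = 33/4 kN·m
  R_B = Pa²(a+3b)/L³ = 11·3²·(3+3·3)/6³ = 11/2 kN
  M_B = -Pa²b/L² = -11·3²·3/6² = -33/4 kN·m
Superposition: R_A = 347/5 kN, M_A = 1509/20 kN·m, R_B = 413/5 kN, M_B = -1641/20 kN·m

R_A = 347/5 kN, M_A = 1509/20 kN·m, R_B = 413/5 kN, M_B = -1641/20 kN·m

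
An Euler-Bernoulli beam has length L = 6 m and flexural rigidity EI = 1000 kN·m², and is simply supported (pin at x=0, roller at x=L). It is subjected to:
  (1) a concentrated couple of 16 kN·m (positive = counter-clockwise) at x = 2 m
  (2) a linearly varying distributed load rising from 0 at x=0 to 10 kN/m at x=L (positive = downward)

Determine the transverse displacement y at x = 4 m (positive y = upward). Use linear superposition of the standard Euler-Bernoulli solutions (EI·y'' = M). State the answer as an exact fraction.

Load 1 — applied couple M₀=16 kN·m at a=2 m (b=L-a=4):
  y_1 = (M₀x³/(6L)-M₀(x-a)²/2+C₁x)/EI  [x>a] with C₁=M₀(3b²-L²)/(6L)=16/3 = (16·4³/(6·6)-16·(4-2)²/2+(16/3)·4)/1000 = 4/225 m
Load 2 — triangular load w₀=10 kN/m (0→w₀ over full span):
  y_2 = -w₀x(7L⁴-10L²x²+3x⁴)/(360LEI) = -10·4·(7·6⁴-10·6²·4²+3·4⁴)/(360·6·1000) = -17/225 m
Superposition: y = Σ y_i = -13/225 m ≈ -0.057778 m

y(4) = -13/225 m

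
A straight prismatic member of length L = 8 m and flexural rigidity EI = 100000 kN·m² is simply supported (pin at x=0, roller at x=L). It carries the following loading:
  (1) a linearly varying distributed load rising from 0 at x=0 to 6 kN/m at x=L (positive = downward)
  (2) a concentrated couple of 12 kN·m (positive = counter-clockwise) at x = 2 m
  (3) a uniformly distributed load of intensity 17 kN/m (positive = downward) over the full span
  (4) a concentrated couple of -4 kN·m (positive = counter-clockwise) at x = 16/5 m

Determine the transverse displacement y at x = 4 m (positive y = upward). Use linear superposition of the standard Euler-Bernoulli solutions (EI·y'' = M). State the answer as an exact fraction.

y(4) = -19433/1875000 m

Load 1 — triangular load w₀=6 kN/m (0→w₀ over full span):
  y_1 = -w₀x(7L⁴-10L²x²+3x⁴)/(360LEI) = -6·4·(7·8⁴-10·8²·4²+3·4⁴)/(360·8·100000) = -1/625 m
Load 2 — applied couple M₀=12 kN·m at a=2 m (b=L-a=6):
  y_2 = (M₀x³/(6L)-M₀(x-a)²/2+C₁x)/EI  [x>a] with C₁=M₀(3b²-L²)/(6L)=11 = (12·4³/(6·8)-12·(4-2)²/2+11·4)/100000 = 9/25000 m
Load 3 — uniform load w=17 kN/m over full span:
  y_3 = -wx(L³-2Lx²+x³)/(24EI) = -17·4·(8³-2·8·4²+4³)/(24·100000) = -17/1875 m
Load 4 — applied couple M₀=-4 kN·m at a=16/5 m (b=L-a=24/5):
  y_4 = (M₀x³/(6L)-M₀(x-a)²/2+C₁x)/EI  [x>a] with C₁=M₀(3b²-L²)/(6L)=-32/75 = ((-4)·4³/(6·8)-(-4)·(4-(16/5))²/2+(-32/75)·4)/100000 = -9/156250 m
Superposition: y = Σ y_i = -19433/1875000 m ≈ -0.010364 m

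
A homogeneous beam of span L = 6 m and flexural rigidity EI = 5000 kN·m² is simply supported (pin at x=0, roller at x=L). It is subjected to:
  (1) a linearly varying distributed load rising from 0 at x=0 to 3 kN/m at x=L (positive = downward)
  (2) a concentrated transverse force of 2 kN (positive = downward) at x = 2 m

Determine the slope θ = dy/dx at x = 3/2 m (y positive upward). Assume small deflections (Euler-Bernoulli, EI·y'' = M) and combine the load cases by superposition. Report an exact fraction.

Load 1 — triangular load w₀=3 kN/m (0→w₀ over full span):
  θ_1 = -w₀(7L⁴-30L²x²+15x⁴)/(360LEI) = -3·(7·6⁴-30·6²·(3/2)²+15·(3/2)⁴)/(360·6·5000) = -11943/6400000 rad
Load 2 — point force P=2 kN at a=2 m (b=L-a=4):
  θ_2 = -Pb(L²-b²-3x²)/(6LEI)  [x≤a] = -2·4·(6²-4²-3·(3/2)²)/(6·6·5000) = -53/90000 rad
Superposition: θ = Σ θ_i = -141407/57600000 rad ≈ -0.002455 rad

θ(3/2) = -141407/57600000 rad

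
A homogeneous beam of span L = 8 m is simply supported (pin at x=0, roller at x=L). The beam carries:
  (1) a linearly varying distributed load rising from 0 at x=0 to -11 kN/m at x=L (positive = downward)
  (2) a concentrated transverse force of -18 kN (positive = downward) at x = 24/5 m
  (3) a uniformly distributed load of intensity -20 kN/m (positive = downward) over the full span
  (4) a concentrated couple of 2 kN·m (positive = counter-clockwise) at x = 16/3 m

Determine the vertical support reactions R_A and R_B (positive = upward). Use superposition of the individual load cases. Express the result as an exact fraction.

Load 1 — triangular load w₀=-11 kN/m (0→w₀ over full span):
  R_A = w₀L/6 = (-11)·8/6 = -44/3 kN
  R_B = w₀L/3 = (-11)·8/3 = -88/3 kN
Load 2 — point force P=-18 kN at a=24/5 m (b=L-a=16/5):
  R_A = Pb/L = (-18)·(16/5)/8 = -36/5 kN
  R_B = Pa/L = (-18)·(24/5)/8 = -54/5 kN
Load 3 — uniform load w=-20 kN/m over full span:
  R_A = wL/2 = (-20)·8/2 = -80 kN
  R_B = wL/2 = (-20)·8/2 = -80 kN
Load 4 — applied couple M₀=2 kN·m at a=16/3 m (b=L-a=8/3):
  R_A = M₀/L = 2/8 = 1/4 kN
  R_B = -M₀/L = -2/8 = -1/4 kN
Superposition: R_A = -6097/60 kN, R_B = -7223/60 kN

R_A = -6097/60 kN, R_B = -7223/60 kN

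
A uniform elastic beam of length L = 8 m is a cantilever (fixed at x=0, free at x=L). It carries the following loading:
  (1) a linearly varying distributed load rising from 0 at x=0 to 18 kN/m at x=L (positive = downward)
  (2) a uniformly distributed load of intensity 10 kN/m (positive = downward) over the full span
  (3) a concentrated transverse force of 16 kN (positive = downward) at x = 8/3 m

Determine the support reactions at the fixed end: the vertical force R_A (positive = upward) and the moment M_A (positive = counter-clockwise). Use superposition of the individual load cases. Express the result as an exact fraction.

Load 1 — triangular load w₀=18 kN/m (0→w₀ over full span):
  R_A = w₀L/2 = 18·8/2 = 72 kN
  M_A = w₀L²/3 = 18·8²/3 = 384 kN·m
Load 2 — uniform load w=10 kN/m over full span:
  R_A = wL = 10·8 = 80 kN
  M_A = wL²/2 = 10·8²/2 = 320 kN·m
Load 3 — point force P=16 kN at a=8/3 m (b=L-a=16/3):
  R_A = P = 16 kN
  M_A = Pa = 16·(8/3) = 128/3 kN·m
Superposition: R_A = 168 kN, M_A = 2240/3 kN·m

R_A = 168 kN, M_A = 2240/3 kN·m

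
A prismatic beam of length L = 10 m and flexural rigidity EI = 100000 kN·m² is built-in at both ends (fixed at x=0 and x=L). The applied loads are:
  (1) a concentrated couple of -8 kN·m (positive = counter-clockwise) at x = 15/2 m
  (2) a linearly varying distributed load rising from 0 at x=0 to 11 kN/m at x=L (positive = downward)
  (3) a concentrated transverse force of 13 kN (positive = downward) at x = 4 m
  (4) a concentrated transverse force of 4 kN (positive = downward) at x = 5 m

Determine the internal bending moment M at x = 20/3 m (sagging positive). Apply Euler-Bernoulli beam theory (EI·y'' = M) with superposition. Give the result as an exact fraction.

M(20/3) = 80807/4050 kN·m

Load 1 — applied couple M₀=-8 kN·m at a=15/2 m (b=L-a=5/2):
  M_1 = R_Ax - M_A  [x≤a] with R_A=-9/10, M_A=-5/2 = (-9/10)·(20/3) - (-5/2) = -7/2 kN·m
Load 2 — triangular load w₀=11 kN/m (0→w₀ over full span):
  M_2 = 3w₀Lx/20 - w₀L²/30 - w₀x³/(6L) = 3·11·10·(20/3)/20 - 11·10²/30 - 11·(20/3)³/(6·10) = 1540/81 kN·m
Load 3 — point force P=13 kN at a=4 m (b=L-a=6):
  M_3 = Pa²(a+3b)(L-x)/L³ - Pa²b/L²  [x>a] = 13·4²·(4+3·6)·(10-(20/3))/10³ - 13·4²·6/10² = 208/75 kN·m
Load 4 — point force P=4 kN at a=5 m (b=L-a=5):
  M_4 = Pa²(a+3b)(L-x)/L³ - Pa²b/L²  [x>a] = 4·5²·(5+3·5)·(10-(20/3))/10³ - 4·5²·5/10² = 5/3 kN·m
Superposition: M = Σ M_i = 80807/4050 kN·m ≈ 19.952346 kN·m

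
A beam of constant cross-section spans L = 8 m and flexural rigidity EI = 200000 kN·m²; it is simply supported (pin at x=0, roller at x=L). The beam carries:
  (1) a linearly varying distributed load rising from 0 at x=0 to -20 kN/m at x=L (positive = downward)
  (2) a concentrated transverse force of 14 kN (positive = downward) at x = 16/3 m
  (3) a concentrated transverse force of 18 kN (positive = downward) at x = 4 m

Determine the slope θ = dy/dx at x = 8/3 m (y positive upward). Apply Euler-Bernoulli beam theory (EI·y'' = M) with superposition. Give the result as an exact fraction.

Load 1 — triangular load w₀=-20 kN/m (0→w₀ over full span):
  θ_1 = -w₀(7L⁴-30L²x²+15x⁴)/(360LEI) = -(-20)·(7·8⁴-30·8²·(8/3)²+15·(8/3)⁴)/(360·8·200000) = 416/759375 rad
Load 2 — point force P=14 kN at a=16/3 m (b=L-a=8/3):
  θ_2 = -Pb(L²-b²-3x²)/(6LEI)  [x≤a] = -14·(8/3)·(8²-(8/3)²-3·(8/3)²)/(6·8·200000) = -7/50625 rad
Load 3 — point force P=18 kN at a=4 m (b=L-a=4):
  θ_3 = -Pb(L²-b²-3x²)/(6LEI)  [x≤a] = -18·4·(8²-4²-3·(8/3)²)/(6·8·200000) = -1/5000 rad
Superposition: θ = Σ θ_i = 1273/6075000 rad ≈ 0.000210 rad

θ(8/3) = 1273/6075000 rad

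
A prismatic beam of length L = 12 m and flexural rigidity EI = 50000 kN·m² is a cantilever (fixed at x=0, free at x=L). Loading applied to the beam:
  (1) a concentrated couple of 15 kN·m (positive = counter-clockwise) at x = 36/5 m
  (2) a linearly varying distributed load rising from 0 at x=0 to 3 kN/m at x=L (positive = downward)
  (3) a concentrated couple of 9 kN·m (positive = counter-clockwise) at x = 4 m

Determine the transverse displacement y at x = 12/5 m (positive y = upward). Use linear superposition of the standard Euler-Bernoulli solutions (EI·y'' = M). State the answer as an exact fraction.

y(12/5) = -297162/48828125 m

Load 1 — applied couple M₀=15 kN·m at a=36/5 m (b=L-a=24/5):
  y_1 = M₀x²/(2EI)  [x≤a] = 15·(12/5)²/(2·50000) = 27/31250 m
Load 2 — triangular load w₀=3 kN/m (0→w₀ over full span):
  y_2 = (w₀Lx³/12-w₀L²x²/6-w₀x⁵/(120L))/EI = (3·12·(12/5)³/12-3·12²·(12/5)²/6-3·(12/5)⁵/(120·12))/50000 = -364662/48828125 m
Load 3 — applied couple M₀=9 kN·m at a=4 m (b=L-a=8):
  y_3 = M₀x²/(2EI)  [x≤a] = 9·(12/5)²/(2·50000) = 81/156250 m
Superposition: y = Σ y_i = -297162/48828125 m ≈ -0.006086 m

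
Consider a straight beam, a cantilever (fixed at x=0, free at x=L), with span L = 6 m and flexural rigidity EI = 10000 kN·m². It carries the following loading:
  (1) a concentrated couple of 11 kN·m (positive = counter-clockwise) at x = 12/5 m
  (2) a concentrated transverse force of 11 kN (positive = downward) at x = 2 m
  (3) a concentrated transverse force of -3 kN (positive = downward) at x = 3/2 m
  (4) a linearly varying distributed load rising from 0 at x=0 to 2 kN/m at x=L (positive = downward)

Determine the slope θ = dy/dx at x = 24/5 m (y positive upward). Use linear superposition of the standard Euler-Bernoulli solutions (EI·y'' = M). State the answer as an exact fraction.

Load 1 — applied couple M₀=11 kN·m at a=12/5 m (b=L-a=18/5):
  θ_1 = M₀a/EI  [x>a] = 11·(12/5)/10000 = 33/12500 rad
Load 2 — point force P=11 kN at a=2 m (b=L-a=4):
  θ_2 = -Pa²/(2EI)  [x>a] = -11·2²/(2·10000) = -11/5000 rad
Load 3 — point force P=-3 kN at a=3/2 m (b=L-a=9/2):
  θ_3 = -Pa²/(2EI)  [x>a] = -(-3)·(3/2)²/(2·10000) = 27/80000 rad
Load 4 — triangular load w₀=2 kN/m (0→w₀ over full span):
  θ_4 = (w₀Lx²/4-w₀L²x/3-w₀x⁴/(24L))/EI = (2·6·(24/5)²/4-2·6²·(24/5)/3-2·(24/5)⁴/(24·6))/10000 = -2088/390625 rad
Superposition: θ = Σ θ_i = -228389/50000000 rad ≈ -0.004568 rad

θ(24/5) = -228389/50000000 rad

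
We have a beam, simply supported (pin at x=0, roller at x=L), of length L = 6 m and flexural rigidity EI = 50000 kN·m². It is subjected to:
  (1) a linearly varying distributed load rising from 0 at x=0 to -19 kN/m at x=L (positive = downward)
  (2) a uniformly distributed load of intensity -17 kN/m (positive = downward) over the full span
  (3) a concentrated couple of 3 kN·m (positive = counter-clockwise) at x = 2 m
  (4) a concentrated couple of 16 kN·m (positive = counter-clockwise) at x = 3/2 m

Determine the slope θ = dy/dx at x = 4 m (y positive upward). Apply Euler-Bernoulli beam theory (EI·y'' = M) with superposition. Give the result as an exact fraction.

θ(4) = -2717/1125000 rad

Load 1 — triangular load w₀=-19 kN/m (0→w₀ over full span):
  θ_1 = -w₀(7L⁴-30L²x²+15x⁴)/(360LEI) = -(-19)·(7·6⁴-30·6²·4²+15·4⁴)/(360·6·50000) = -1729/2250000 rad
Load 2 — uniform load w=-17 kN/m over full span:
  θ_2 = -w(L³-6Lx²+4x³)/(24EI) = -(-17)·(6³-6·6·4²+4·4³)/(24·50000) = -221/150000 rad
Load 3 — applied couple M₀=3 kN·m at a=2 m (b=L-a=4):
  θ_3 = (M₀x²/(2L)-M₀(x-a)+C₁)/EI  [x>a] with C₁=M₀(3b²-L²)/(6L)=1 = (3·4²/(2·6)-3·(4-2)+1)/50000 = -1/50000 rad
Load 4 — applied couple M₀=16 kN·m at a=3/2 m (b=L-a=9/2):
  θ_4 = (M₀x²/(2L)-M₀(x-a)+C₁)/EI  [x>a] with C₁=M₀(3b²-L²)/(6L)=11 = (16·4²/(2·6)-16·(4-(3/2))+11)/50000 = -23/150000 rad
Superposition: θ = Σ θ_i = -2717/1125000 rad ≈ -0.002415 rad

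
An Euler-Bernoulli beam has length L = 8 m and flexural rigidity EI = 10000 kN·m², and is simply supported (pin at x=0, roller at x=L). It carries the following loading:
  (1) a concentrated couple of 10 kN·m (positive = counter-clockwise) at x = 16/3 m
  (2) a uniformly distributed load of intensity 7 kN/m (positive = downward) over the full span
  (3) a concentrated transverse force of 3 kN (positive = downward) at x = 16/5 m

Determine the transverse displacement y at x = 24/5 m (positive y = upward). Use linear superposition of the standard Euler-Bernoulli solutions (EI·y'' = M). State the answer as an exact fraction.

Load 1 — applied couple M₀=10 kN·m at a=16/3 m (b=L-a=8/3):
  y_1 = (M₀x³/(6L)+C₁x)/EI  [x≤a] with C₁=M₀(3b²-L²)/(6L)=-80/9 = (10·(24/5)³/(6·8)+(-80/9)·(24/5))/10000 = -92/46875 m
Load 2 — uniform load w=7 kN/m over full span:
  y_2 = -wx(L³-2Lx²+x³)/(24EI) = -7·(24/5)·(8³-2·8·(24/5)²+(24/5)³)/(24·10000) = -13888/390625 m
Load 3 — point force P=3 kN at a=16/5 m (b=L-a=24/5):
  y_3 = -Pa(L-x)(2Lx-a²-x²)/(6LEI)  [x>a] = -3·(16/5)·(8-(24/5))·(2·8·(24/5)-(16/5)²-(24/5)²)/(6·8·10000) = -1088/390625 m
Superposition: y = Σ y_i = -47228/1171875 m ≈ -0.040301 m

y(24/5) = -47228/1171875 m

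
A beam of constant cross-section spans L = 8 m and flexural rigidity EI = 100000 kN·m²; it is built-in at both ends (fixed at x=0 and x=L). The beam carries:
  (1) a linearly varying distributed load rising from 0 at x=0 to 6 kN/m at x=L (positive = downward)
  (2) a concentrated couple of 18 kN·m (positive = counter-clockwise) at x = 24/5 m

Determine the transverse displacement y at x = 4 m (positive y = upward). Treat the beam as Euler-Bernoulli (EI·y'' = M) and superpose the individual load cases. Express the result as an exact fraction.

y(4) = -34/78125 m

Load 1 — triangular load w₀=6 kN/m (0→w₀ over full span):
  y_1 = -w₀x²(L-x)²(x+2L)/(120LEI) = -6·4²·(8-4)²·(4+2·8)/(120·8·100000) = -1/3125 m
Load 2 — applied couple M₀=18 kN·m at a=24/5 m (b=L-a=16/5):
  y_2 = (R_Ax³/6 - M_Ax²/2)/EI  [x≤a] with R_A=81/25, M_A=144/25 = ((81/25)·4³/6 - (144/25)·4²/2)/100000 = -9/78125 m
Superposition: y = Σ y_i = -34/78125 m ≈ -0.000435 m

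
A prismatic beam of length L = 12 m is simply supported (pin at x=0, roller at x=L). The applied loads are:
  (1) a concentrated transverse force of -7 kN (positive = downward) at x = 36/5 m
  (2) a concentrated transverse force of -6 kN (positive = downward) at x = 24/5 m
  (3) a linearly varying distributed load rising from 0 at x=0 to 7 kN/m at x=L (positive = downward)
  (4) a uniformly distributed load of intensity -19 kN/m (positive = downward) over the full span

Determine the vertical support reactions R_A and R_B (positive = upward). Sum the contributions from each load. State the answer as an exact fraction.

Load 1 — point force P=-7 kN at a=36/5 m (b=L-a=24/5):
  R_A = Pb/L = (-7)·(24/5)/12 = -14/5 kN
  R_B = Pa/L = (-7)·(36/5)/12 = -21/5 kN
Load 2 — point force P=-6 kN at a=24/5 m (b=L-a=36/5):
  R_A = Pb/L = (-6)·(36/5)/12 = -18/5 kN
  R_B = Pa/L = (-6)·(24/5)/12 = -12/5 kN
Load 3 — triangular load w₀=7 kN/m (0→w₀ over full span):
  R_A = w₀L/6 = 7·12/6 = 14 kN
  R_B = w₀L/3 = 7·12/3 = 28 kN
Load 4 — uniform load w=-19 kN/m over full span:
  R_A = wL/2 = (-19)·12/2 = -114 kN
  R_B = wL/2 = (-19)·12/2 = -114 kN
Superposition: R_A = -532/5 kN, R_B = -463/5 kN

R_A = -532/5 kN, R_B = -463/5 kN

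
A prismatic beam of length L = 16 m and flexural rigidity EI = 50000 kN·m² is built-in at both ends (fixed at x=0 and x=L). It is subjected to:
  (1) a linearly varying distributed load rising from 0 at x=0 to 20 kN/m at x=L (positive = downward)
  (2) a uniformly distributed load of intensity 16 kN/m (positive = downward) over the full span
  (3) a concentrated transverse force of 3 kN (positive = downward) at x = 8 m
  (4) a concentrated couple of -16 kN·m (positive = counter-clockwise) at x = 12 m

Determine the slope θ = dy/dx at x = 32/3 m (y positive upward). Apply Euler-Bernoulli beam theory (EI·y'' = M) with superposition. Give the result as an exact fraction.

θ(32/3) = 9728/759375 rad

Load 1 — triangular load w₀=20 kN/m (0→w₀ over full span):
  θ_1 = -w₀(2x(L-x)(L-2x)(x+2L)+x²(L-x)²)/(120LEI) = -20·(2·(32/3)·(16-(32/3))·(16-2·(32/3))·((32/3)+2·16)+(32/3)²·(16-(32/3))²)/(120·16·50000) = 3584/759375 rad
Load 2 — uniform load w=16 kN/m over full span:
  θ_2 = -wx(L-x)(L-2x)/(12EI) = -16·(32/3)·(16-(32/3))·(16-2·(32/3))/(12·50000) = 2048/253125 rad
Load 3 — point force P=3 kN at a=8 m (b=L-a=8):
  θ_3 = Pa²(L-x)(2bL-(3b+a)(L-x))/(2L³EI)  [x>a] = 3·8²·(16-(32/3))·(2·8·16-(3·8+8)·(16-(32/3)))/(2·16³·50000) = 2/9375 rad
Load 4 — applied couple M₀=-16 kN·m at a=12 m (b=L-a=4):
  θ_4 = (R_Ax²/2 - M_Ax)/EI  [x≤a] with R_A=-9/8, M_A=-5 = ((-9/8)·(32/3)²/2 - (-5)·(32/3))/50000 = -2/9375 rad
Superposition: θ = Σ θ_i = 9728/759375 rad ≈ 0.012811 rad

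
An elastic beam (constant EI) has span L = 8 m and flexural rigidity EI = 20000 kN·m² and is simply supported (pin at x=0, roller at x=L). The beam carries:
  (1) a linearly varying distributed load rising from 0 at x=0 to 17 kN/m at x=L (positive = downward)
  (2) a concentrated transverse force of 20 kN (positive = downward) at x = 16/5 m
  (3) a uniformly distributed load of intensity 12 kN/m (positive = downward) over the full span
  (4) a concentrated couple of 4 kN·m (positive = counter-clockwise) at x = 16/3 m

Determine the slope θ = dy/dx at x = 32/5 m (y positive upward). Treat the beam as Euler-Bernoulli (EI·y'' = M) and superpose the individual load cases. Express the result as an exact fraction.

θ(32/5) = 8067/390625 rad

Load 1 — triangular load w₀=17 kN/m (0→w₀ over full span):
  θ_1 = -w₀(7L⁴-30L²x²+15x⁴)/(360LEI) = -17·(7·8⁴-30·8²·(32/5)²+15·(32/5)⁴)/(360·8·20000) = 25738/3515625 rad
Load 2 — point force P=20 kN at a=16/5 m (b=L-a=24/5):
  θ_2 = -Pa(2L²-6Lx+3x²+a²)/(6LEI)  [x>a] = -20·(16/5)·(2·8²-6·8·(32/5)+3·(32/5)²+(16/5)²)/(6·8·20000) = 48/15625 rad
Load 3 — uniform load w=12 kN/m over full span:
  θ_3 = -w(L³-6Lx²+4x³)/(24EI) = -12·(8³-6·8·(32/5)²+4·(32/5)³)/(24·20000) = 792/78125 rad
Load 4 — applied couple M₀=4 kN·m at a=16/3 m (b=L-a=8/3):
  θ_4 = (M₀x²/(2L)-M₀(x-a)+C₁)/EI  [x>a] with C₁=M₀(3b²-L²)/(6L)=-32/9 = (4·(32/5)²/(2·8)-4·((32/5)-(16/3))+(-32/9))/20000 = 17/140625 rad
Superposition: θ = Σ θ_i = 8067/390625 rad ≈ 0.020652 rad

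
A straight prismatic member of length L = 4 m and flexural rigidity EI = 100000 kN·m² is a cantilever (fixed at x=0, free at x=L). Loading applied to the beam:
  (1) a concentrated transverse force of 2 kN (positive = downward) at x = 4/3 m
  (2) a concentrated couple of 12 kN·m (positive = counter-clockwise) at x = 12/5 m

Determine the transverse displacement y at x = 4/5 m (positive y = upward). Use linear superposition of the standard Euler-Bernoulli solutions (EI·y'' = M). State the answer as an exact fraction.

y(4/5) = 37/1171875 m

Load 1 — point force P=2 kN at a=4/3 m (b=L-a=8/3):
  y_1 = -Px²(3a-x)/(6EI)  [x≤a] = -2·(4/5)²·(3·(4/3)-(4/5))/(6·100000) = -8/1171875 m
Load 2 — applied couple M₀=12 kN·m at a=12/5 m (b=L-a=8/5):
  y_2 = M₀x²/(2EI)  [x≤a] = 12·(4/5)²/(2·100000) = 3/78125 m
Superposition: y = Σ y_i = 37/1171875 m ≈ 0.000032 m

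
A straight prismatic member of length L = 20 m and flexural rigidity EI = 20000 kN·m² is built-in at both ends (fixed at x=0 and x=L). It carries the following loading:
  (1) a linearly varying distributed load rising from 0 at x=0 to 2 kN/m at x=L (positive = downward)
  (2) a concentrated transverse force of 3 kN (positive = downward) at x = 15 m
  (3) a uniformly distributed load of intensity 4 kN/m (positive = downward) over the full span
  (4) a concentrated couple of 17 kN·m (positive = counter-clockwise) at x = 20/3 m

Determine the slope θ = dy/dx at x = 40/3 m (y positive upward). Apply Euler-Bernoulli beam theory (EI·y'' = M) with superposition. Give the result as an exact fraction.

θ(40/3) = 22861/1944000 rad

Load 1 — triangular load w₀=2 kN/m (0→w₀ over full span):
  θ_1 = -w₀(2x(L-x)(L-2x)(x+2L)+x²(L-x)²)/(120LEI) = -2·(2·(40/3)·(20-(40/3))·(20-2·(40/3))·((40/3)+2·20)+(40/3)²·(20-(40/3))²)/(120·20·20000) = 14/6075 rad
Load 2 — point force P=3 kN at a=15 m (b=L-a=5):
  θ_2 = -Pb²x(2aL-(3a+b)x)/(2L³EI)  [x≤a] = -3·5²·(40/3)·(2·15·20-(3·15+5)·(40/3))/(2·20³·20000) = 1/4800 rad
Load 3 — uniform load w=4 kN/m over full span:
  θ_3 = -wx(L-x)(L-2x)/(12EI) = -4·(40/3)·(20-(40/3))·(20-2·(40/3))/(12·20000) = 4/405 rad
Load 4 — applied couple M₀=17 kN·m at a=20/3 m (b=L-a=40/3):
  θ_4 = (R_Ax²/2 - M_Ax - M₀(x-a))/EI  [x>a] with R_A=17/15, M_A=0 = ((17/15)·(40/3)²/2 - 0·(40/3) - 17·((40/3)-(20/3)))/20000 = -17/27000 rad
Superposition: θ = Σ θ_i = 22861/1944000 rad ≈ 0.011760 rad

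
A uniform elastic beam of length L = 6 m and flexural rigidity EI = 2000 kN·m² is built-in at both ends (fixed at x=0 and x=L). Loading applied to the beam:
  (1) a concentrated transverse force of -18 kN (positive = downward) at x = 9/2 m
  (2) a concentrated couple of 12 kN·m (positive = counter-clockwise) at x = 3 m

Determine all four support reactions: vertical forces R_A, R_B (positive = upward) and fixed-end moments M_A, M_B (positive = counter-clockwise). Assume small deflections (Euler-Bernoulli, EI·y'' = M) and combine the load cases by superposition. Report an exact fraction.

Load 1 — point force P=-18 kN at a=9/2 m (b=L-a=3/2):
  R_A = Pb²(3a+b)/L³ = (-18)·(3/2)²·(3·(9/2)+(3/2))/6³ = -45/16 kN
  M_A = Pab²/L² = (-18)·(9/2)·(3/2)²/6² = -81/16 kN·m
  R_B = Pa²(a+3b)/L³ = (-18)·(9/2)²·((9/2)+3·(3/2))/6³ = -243/16 kN
  M_B = -Pa²b/L² = -(-18)·(9/2)²·(3/2)/6² = 243/16 kN·m
Load 2 — applied couple M₀=12 kN·m at a=3 m (b=L-a=3):
  R_A = 6M₀ab/L³ = 6·12·3·3/6³ = 3 kN
  M_A = M₀b(2a-b)/L² = 12·3·(2·3-3)/6² = 3 kN·m
  R_B = -6M₀ab/L³ = -6·12·3·3/6³ = -3 kN
  M_B = M₀a(2b-a)/L² = 12·3·(2·3-3)/6² = 3 kN·m
Superposition: R_A = 3/16 kN, M_A = -33/16 kN·m, R_B = -291/16 kN, M_B = 291/16 kN·m

R_A = 3/16 kN, M_A = -33/16 kN·m, R_B = -291/16 kN, M_B = 291/16 kN·m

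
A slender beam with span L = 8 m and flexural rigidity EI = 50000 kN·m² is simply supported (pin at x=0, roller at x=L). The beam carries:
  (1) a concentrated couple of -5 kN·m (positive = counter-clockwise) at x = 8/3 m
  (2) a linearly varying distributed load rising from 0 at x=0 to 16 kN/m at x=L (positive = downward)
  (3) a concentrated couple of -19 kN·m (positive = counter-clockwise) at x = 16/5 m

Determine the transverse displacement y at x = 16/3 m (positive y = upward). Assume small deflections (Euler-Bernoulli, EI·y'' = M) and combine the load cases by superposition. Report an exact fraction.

y(16/3) = -477914/56953125 m

Load 1 — applied couple M₀=-5 kN·m at a=8/3 m (b=L-a=16/3):
  y_1 = (M₀x³/(6L)-M₀(x-a)²/2+C₁x)/EI  [x>a] with C₁=M₀(3b²-L²)/(6L)=-20/9 = ((-5)·(16/3)³/(6·8)-(-5)·((16/3)-(8/3))²/2+(-20/9)·(16/3))/50000 = -2/10125 m
Load 2 — triangular load w₀=16 kN/m (0→w₀ over full span):
  y_2 = -w₀x(7L⁴-10L²x²+3x⁴)/(360LEI) = -16·(16/3)·(7·8⁴-10·8²·(16/3)²+3·(16/3)⁴)/(360·8·50000) = -17408/2278125 m
Load 3 — applied couple M₀=-19 kN·m at a=16/5 m (b=L-a=24/5):
  y_3 = (M₀x³/(6L)-M₀(x-a)²/2+C₁x)/EI  [x>a] with C₁=M₀(3b²-L²)/(6L)=-152/75 = ((-19)·(16/3)³/(6·8)-(-19)·((16/3)-(16/5))²/2+(-152/75)·(16/3))/50000 = -3496/6328125 m
Superposition: y = Σ y_i = -477914/56953125 m ≈ -0.008391 m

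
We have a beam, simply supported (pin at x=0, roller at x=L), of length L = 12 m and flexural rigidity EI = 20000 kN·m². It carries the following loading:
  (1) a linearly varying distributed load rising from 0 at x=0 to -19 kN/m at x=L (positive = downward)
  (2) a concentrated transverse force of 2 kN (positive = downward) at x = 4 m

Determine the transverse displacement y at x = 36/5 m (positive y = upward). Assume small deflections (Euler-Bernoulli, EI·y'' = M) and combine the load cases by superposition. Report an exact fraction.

Load 1 — triangular load w₀=-19 kN/m (0→w₀ over full span):
  y_1 = -w₀x(7L⁴-10L²x²+3x⁴)/(360LEI) = -(-19)·(36/5)·(7·12⁴-10·12²·(36/5)²+3·(36/5)⁴)/(360·12·20000) = 1214784/9765625 m
Load 2 — point force P=2 kN at a=4 m (b=L-a=8):
  y_2 = -Pa(L-x)(2Lx-a²-x²)/(6LEI)  [x>a] = -2·4·(12-(36/5))·(2·12·(36/5)-4²-(36/5)²)/(6·12·20000) = -656/234375 m
Superposition: y = Σ y_i = 3562352/29296875 m ≈ 0.121595 m

y(36/5) = 3562352/29296875 m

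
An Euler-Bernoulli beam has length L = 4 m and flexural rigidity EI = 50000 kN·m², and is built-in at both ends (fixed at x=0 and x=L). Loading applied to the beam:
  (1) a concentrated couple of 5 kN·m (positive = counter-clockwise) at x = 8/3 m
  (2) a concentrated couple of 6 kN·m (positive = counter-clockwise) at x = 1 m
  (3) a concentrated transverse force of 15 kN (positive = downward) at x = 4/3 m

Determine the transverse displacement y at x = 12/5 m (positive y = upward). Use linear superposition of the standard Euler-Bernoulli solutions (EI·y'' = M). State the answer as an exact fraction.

y(12/5) = -2317/42187500 m

Load 1 — applied couple M₀=5 kN·m at a=8/3 m (b=L-a=4/3):
  y_1 = (R_Ax³/6 - M_Ax²/2)/EI  [x≤a] with R_A=5/3, M_A=5/3 = ((5/3)·(12/5)³/6 - (5/3)·(12/5)²/2)/50000 = -3/156250 m
Load 2 — applied couple M₀=6 kN·m at a=1 m (b=L-a=3):
  y_2 = (R_Ax³/6 - M_Ax²/2 - M₀(x-a)²/2)/EI  [x>a] with R_A=27/16, M_A=-9/8 = ((27/16)·(12/5)³/6 - (-9/8)·(12/5)²/2 - 6·((12/5)-1)²/2)/50000 = 39/1562500 m
Load 3 — point force P=15 kN at a=4/3 m (b=L-a=8/3):
  y_3 = -Pa²(L-x)²(3bL-(3b+a)(L-x))/(6L³EI)  [x>a] = -15·(4/3)²·(4-(12/5))²·(3·(8/3)·4-(3·(8/3)+(4/3))·(4-(12/5)))/(6·4³·50000) = -128/2109375 m
Superposition: y = Σ y_i = -2317/42187500 m ≈ -0.000055 m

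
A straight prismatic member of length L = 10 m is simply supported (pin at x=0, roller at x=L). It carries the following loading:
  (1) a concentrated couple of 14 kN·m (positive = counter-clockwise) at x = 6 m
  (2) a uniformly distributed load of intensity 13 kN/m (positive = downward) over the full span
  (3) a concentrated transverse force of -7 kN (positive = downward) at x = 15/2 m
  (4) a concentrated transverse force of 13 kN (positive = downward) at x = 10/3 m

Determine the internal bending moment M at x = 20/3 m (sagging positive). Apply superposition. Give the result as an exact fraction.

Load 1 — applied couple M₀=14 kN·m at a=6 m (b=L-a=4):
  M_1 = M₀x/L - M₀  [x>a] = 14·(20/3)/10 - 14 = -14/3 kN·m
Load 2 — uniform load w=13 kN/m over full span:
  M_2 = wx(L-x)/2 = 13·(20/3)·(10-(20/3))/2 = 1300/9 kN·m
Load 3 — point force P=-7 kN at a=15/2 m (b=L-a=5/2):
  M_3 = Pbx/L  [x≤a] = (-7)·(5/2)·(20/3)/10 = -35/3 kN·m
Load 4 — point force P=13 kN at a=10/3 m (b=L-a=20/3):
  M_4 = Pa(L-x)/L  [x>a] = 13·(10/3)·(10-(20/3))/10 = 130/9 kN·m
Superposition: M = Σ M_i = 1283/9 kN·m ≈ 142.555556 kN·m

M(20/3) = 1283/9 kN·m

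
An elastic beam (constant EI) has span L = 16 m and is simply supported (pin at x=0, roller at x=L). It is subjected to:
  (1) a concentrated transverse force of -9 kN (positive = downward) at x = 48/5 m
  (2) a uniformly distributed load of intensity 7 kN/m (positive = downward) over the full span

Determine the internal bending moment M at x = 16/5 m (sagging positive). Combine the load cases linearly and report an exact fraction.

Load 1 — point force P=-9 kN at a=48/5 m (b=L-a=32/5):
  M_1 = Pbx/L  [x≤a] = (-9)·(32/5)·(16/5)/16 = -288/25 kN·m
Load 2 — uniform load w=7 kN/m over full span:
  M_2 = wx(L-x)/2 = 7·(16/5)·(16-(16/5))/2 = 3584/25 kN·m
Superposition: M = Σ M_i = 3296/25 kN·m ≈ 131.840000 kN·m

M(16/5) = 3296/25 kN·m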